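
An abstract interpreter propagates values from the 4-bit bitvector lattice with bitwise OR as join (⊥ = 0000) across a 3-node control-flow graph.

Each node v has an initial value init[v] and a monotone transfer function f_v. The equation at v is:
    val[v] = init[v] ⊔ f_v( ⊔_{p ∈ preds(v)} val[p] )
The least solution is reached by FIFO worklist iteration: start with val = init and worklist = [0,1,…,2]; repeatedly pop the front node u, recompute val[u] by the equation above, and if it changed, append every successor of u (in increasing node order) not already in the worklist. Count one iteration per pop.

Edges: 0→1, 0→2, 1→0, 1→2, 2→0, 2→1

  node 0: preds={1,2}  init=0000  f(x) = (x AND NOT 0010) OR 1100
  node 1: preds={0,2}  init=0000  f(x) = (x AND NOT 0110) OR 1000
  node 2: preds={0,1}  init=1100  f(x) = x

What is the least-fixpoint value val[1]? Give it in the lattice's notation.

Iteration log — 4 steps:
  step 1. node 0  ⊔preds=1100  new=1100  old=0000  +wl: 
  step 2. node 1  ⊔preds=1100  new=1000  old=0000  +wl: 0
  step 3. node 2  ⊔preds=1100  new=1100  stable
  step 4. node 0  ⊔preds=1100  new=1100  stable

Least fixpoint reached:
  node 0: 1100
  node 1: 1000
  node 2: 1100

1000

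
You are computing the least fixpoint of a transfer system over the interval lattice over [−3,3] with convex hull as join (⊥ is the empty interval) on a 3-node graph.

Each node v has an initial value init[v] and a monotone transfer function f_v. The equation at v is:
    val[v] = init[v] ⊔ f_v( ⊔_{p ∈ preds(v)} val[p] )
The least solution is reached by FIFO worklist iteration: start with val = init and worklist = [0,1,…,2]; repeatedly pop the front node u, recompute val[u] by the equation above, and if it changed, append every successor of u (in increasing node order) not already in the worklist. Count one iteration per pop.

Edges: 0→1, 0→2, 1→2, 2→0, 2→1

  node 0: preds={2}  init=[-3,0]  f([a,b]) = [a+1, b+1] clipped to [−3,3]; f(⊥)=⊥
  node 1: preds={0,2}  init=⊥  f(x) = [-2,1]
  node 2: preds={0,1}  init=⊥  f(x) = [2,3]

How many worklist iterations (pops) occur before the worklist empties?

6

Iteration log — 6 steps:
  step 1. node 0  ⊔preds=⊥  new=[-3,0]  stable
  step 2. node 1  ⊔preds=[-3,0]  new=[-2,1]  old=⊥  +wl: 
  step 3. node 2  ⊔preds=[-3,1]  new=[2,3]  old=⊥  +wl: 0,1
  step 4. node 0  ⊔preds=[2,3]  new=[-3,3]  old=[-3,0]  +wl: 2
  step 5. node 1  ⊔preds=[-3,3]  new=[-2,1]  stable
  step 6. node 2  ⊔preds=[-3,3]  new=[2,3]  stable

Least fixpoint reached:
  node 0: [-3,3]
  node 1: [-2,1]
  node 2: [2,3]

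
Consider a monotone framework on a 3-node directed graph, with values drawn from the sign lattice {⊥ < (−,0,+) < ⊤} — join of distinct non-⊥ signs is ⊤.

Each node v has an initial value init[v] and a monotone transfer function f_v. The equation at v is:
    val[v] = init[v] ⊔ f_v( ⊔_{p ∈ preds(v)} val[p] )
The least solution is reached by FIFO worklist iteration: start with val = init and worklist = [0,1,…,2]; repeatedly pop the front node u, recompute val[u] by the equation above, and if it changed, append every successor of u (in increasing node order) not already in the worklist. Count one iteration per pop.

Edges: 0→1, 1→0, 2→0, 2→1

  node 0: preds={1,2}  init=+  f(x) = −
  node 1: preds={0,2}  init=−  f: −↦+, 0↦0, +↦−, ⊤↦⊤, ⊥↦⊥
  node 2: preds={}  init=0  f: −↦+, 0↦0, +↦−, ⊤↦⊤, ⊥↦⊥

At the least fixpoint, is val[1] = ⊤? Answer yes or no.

yes

Trace (4 dequeues):
  [1] u=0 | in ⊤ | out ⊤ | prev + | push {}
  [2] u=1 | in ⊤ | out ⊤ | prev − | push {0}
  [3] u=2 | in ⊥ | out 0 | ==
  [4] u=0 | in ⊤ | out ⊤ | ==

Converged values:
  [0] ⊤
  [1] ⊤
  [2] 0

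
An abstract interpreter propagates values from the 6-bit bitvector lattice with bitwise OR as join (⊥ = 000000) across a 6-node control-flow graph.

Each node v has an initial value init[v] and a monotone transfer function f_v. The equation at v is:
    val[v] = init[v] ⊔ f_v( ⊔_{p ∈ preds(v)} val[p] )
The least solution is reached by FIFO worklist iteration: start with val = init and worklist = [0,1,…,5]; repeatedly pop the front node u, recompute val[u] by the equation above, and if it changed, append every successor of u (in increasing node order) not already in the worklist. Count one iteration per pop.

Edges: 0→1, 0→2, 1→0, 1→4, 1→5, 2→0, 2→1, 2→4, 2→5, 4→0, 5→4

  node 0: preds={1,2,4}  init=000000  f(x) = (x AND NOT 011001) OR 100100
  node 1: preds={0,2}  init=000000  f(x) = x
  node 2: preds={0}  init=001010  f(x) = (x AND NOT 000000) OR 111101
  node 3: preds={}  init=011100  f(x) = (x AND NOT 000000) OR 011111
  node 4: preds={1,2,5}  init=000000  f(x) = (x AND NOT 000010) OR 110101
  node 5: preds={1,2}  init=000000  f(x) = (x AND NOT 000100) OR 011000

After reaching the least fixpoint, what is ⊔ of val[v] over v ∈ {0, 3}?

Iteration log — 11 steps:
  step 1. node 0  ⊔preds=001010  new=100110  old=000000  +wl: 
  step 2. node 1  ⊔preds=101110  new=101110  old=000000  +wl: 0
  step 3. node 2  ⊔preds=100110  new=111111  old=001010  +wl: 1
  step 4. node 3  ⊔preds=000000  new=011111  old=011100  +wl: 
  step 5. node 4  ⊔preds=111111  new=111101  old=000000  +wl: 
  step 6. node 5  ⊔preds=111111  new=111011  old=000000  +wl: 4
  step 7. node 0  ⊔preds=111111  new=100110  stable
  step 8. node 1  ⊔preds=111111  new=111111  old=101110  +wl: 0,5
  step 9. node 4  ⊔preds=111111  new=111101  stable
  step 10. node 0  ⊔preds=111111  new=100110  stable
  step 11. node 5  ⊔preds=111111  new=111011  stable

Least fixpoint reached:
  node 0: 100110
  node 1: 111111
  node 2: 111111
  node 3: 011111
  node 4: 111101
  node 5: 111011

111111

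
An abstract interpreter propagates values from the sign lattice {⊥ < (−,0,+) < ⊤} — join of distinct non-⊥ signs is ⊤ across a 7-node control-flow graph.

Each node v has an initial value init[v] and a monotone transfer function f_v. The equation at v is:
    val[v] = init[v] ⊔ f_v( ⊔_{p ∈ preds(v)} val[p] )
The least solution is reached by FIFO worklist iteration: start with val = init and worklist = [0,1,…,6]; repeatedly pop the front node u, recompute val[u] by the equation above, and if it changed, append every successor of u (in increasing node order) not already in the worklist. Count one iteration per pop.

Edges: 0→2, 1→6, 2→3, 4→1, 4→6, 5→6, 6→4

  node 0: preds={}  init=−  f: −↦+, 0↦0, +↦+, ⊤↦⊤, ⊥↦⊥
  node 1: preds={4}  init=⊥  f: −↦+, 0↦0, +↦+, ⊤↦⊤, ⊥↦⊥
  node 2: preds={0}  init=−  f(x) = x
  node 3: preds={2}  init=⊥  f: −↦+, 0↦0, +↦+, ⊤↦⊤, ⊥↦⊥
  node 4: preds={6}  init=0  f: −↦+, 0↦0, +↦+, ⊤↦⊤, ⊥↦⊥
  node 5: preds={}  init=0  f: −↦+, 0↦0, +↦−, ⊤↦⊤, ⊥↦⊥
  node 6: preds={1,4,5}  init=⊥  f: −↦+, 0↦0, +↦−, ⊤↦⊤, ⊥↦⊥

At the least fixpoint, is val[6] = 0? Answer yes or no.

Worklist (8 pops):
  #1 pop 0: in=⊥ → − (no change)
  #2 pop 1: in=0 → 0 (was ⊥); enqueue []
  #3 pop 2: in=− → − (no change)
  #4 pop 3: in=− → + (was ⊥); enqueue []
  #5 pop 4: in=⊥ → 0 (no change)
  #6 pop 5: in=⊥ → 0 (no change)
  #7 pop 6: in=0 → 0 (was ⊥); enqueue [4]
  #8 pop 4: in=0 → 0 (no change)

Fixpoint:
  val[0] = −
  val[1] = 0
  val[2] = −
  val[3] = +
  val[4] = 0
  val[5] = 0
  val[6] = 0

yes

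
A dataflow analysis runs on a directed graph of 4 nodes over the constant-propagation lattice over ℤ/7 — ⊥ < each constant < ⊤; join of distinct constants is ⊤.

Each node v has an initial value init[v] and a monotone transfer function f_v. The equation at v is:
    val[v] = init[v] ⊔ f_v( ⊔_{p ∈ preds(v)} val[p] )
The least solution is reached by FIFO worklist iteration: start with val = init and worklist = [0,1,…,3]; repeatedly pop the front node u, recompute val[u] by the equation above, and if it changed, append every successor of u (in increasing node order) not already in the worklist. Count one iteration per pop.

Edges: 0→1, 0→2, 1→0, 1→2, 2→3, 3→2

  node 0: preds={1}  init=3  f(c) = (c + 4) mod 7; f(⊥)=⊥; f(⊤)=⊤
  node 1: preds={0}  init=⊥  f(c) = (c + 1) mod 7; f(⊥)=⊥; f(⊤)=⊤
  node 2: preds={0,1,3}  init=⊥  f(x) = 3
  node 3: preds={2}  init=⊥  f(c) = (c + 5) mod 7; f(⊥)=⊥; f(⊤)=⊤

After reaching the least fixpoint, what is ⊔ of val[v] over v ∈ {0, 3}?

⊤

Trace (9 dequeues):
  [1] u=0 | in ⊥ | out 3 | ==
  [2] u=1 | in 3 | out 4 | prev ⊥ | push {0}
  [3] u=2 | in ⊤ | out 3 | prev ⊥ | push {}
  [4] u=3 | in 3 | out 1 | prev ⊥ | push {2}
  [5] u=0 | in 4 | out ⊤ | prev 3 | push {1}
  [6] u=2 | in ⊤ | out 3 | ==
  [7] u=1 | in ⊤ | out ⊤ | prev 4 | push {0,2}
  [8] u=0 | in ⊤ | out ⊤ | ==
  [9] u=2 | in ⊤ | out 3 | ==

Converged values:
  [0] ⊤
  [1] ⊤
  [2] 3
  [3] 1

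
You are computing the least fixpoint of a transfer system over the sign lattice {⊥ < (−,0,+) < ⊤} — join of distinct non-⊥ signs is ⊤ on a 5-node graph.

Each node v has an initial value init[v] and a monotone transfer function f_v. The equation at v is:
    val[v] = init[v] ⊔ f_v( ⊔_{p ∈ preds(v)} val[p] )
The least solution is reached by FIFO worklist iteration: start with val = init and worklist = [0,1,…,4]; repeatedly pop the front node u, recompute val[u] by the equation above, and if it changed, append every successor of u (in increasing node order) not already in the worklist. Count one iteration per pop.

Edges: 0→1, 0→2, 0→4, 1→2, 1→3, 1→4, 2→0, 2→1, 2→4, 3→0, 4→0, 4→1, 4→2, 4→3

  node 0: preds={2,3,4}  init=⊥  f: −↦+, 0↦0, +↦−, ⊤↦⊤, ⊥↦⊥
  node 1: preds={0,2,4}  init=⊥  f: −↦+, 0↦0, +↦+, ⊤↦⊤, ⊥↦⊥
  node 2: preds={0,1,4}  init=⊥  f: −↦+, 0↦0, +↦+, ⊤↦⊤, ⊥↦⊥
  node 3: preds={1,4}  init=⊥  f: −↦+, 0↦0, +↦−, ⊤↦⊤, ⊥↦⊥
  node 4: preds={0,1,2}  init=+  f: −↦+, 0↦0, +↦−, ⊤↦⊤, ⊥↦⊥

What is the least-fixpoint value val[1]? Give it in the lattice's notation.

Trace (10 dequeues):
  [1] u=0 | in + | out − | prev ⊥ | push {}
  [2] u=1 | in ⊤ | out ⊤ | prev ⊥ | push {}
  [3] u=2 | in ⊤ | out ⊤ | prev ⊥ | push {0,1}
  [4] u=3 | in ⊤ | out ⊤ | prev ⊥ | push {}
  [5] u=4 | in ⊤ | out ⊤ | prev + | push {2,3}
  [6] u=0 | in ⊤ | out ⊤ | prev − | push {4}
  [7] u=1 | in ⊤ | out ⊤ | ==
  [8] u=2 | in ⊤ | out ⊤ | ==
  [9] u=3 | in ⊤ | out ⊤ | ==
  [10] u=4 | in ⊤ | out ⊤ | ==

Converged values:
  [0] ⊤
  [1] ⊤
  [2] ⊤
  [3] ⊤
  [4] ⊤

⊤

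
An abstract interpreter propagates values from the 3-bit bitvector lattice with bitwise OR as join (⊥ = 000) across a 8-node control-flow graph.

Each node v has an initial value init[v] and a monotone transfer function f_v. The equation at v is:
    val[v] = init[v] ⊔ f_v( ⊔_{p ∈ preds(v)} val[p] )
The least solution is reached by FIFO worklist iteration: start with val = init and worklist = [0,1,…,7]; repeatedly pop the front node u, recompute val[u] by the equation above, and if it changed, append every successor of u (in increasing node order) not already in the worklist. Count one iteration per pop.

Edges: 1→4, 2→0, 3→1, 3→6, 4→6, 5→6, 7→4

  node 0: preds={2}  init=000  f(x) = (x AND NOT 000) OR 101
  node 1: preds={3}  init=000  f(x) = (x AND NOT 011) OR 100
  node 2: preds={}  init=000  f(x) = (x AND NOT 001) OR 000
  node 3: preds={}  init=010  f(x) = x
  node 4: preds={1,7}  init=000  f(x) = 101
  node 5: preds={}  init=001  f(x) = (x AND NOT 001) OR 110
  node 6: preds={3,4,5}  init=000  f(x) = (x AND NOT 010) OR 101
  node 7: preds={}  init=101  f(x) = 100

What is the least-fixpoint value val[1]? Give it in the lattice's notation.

Trace (8 dequeues):
  [1] u=0 | in 000 | out 101 | prev 000 | push {}
  [2] u=1 | in 010 | out 100 | prev 000 | push {}
  [3] u=2 | in 000 | out 000 | ==
  [4] u=3 | in 000 | out 010 | ==
  [5] u=4 | in 101 | out 101 | prev 000 | push {}
  [6] u=5 | in 000 | out 111 | prev 001 | push {}
  [7] u=6 | in 111 | out 101 | prev 000 | push {}
  [8] u=7 | in 000 | out 101 | ==

Converged values:
  [0] 101
  [1] 100
  [2] 000
  [3] 010
  [4] 101
  [5] 111
  [6] 101
  [7] 101

100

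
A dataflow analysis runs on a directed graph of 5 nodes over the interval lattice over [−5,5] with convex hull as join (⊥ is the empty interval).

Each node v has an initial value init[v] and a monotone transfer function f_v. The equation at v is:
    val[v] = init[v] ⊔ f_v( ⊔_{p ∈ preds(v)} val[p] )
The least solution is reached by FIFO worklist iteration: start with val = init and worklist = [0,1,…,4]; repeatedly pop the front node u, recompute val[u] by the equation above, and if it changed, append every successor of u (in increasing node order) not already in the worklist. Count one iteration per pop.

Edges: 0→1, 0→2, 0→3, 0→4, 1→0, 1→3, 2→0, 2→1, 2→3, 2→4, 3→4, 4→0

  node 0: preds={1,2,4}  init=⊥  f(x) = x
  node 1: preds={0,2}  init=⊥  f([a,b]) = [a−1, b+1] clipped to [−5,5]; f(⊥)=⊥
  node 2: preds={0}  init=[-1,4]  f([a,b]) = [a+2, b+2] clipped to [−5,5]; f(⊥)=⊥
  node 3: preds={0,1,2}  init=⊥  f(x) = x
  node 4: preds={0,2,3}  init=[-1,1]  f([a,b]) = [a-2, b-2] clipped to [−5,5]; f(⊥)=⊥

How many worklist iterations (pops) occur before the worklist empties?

Trace (17 dequeues):
  [1] u=0 | in [-1,4] | out [-1,4] | prev ⊥ | push {}
  [2] u=1 | in [-1,4] | out [-2,5] | prev ⊥ | push {0}
  [3] u=2 | in [-1,4] | out [-1,5] | prev [-1,4] | push {1}
  [4] u=3 | in [-2,5] | out [-2,5] | prev ⊥ | push {}
  [5] u=4 | in [-2,5] | out [-4,3] | prev [-1,1] | push {}
  [6] u=0 | in [-4,5] | out [-4,5] | prev [-1,4] | push {2,3,4}
  [7] u=1 | in [-4,5] | out [-5,5] | prev [-2,5] | push {0}
  [8] u=2 | in [-4,5] | out [-2,5] | prev [-1,5] | push {1}
  [9] u=3 | in [-5,5] | out [-5,5] | prev [-2,5] | push {}
  [10] u=4 | in [-5,5] | out [-5,3] | prev [-4,3] | push {}
  [11] u=0 | in [-5,5] | out [-5,5] | prev [-4,5] | push {2,3,4}
  [12] u=1 | in [-5,5] | out [-5,5] | ==
  [13] u=2 | in [-5,5] | out [-3,5] | prev [-2,5] | push {0,1}
  [14] u=3 | in [-5,5] | out [-5,5] | ==
  [15] u=4 | in [-5,5] | out [-5,3] | ==
  [16] u=0 | in [-5,5] | out [-5,5] | ==
  [17] u=1 | in [-5,5] | out [-5,5] | ==

Converged values:
  [0] [-5,5]
  [1] [-5,5]
  [2] [-3,5]
  [3] [-5,5]
  [4] [-5,3]

17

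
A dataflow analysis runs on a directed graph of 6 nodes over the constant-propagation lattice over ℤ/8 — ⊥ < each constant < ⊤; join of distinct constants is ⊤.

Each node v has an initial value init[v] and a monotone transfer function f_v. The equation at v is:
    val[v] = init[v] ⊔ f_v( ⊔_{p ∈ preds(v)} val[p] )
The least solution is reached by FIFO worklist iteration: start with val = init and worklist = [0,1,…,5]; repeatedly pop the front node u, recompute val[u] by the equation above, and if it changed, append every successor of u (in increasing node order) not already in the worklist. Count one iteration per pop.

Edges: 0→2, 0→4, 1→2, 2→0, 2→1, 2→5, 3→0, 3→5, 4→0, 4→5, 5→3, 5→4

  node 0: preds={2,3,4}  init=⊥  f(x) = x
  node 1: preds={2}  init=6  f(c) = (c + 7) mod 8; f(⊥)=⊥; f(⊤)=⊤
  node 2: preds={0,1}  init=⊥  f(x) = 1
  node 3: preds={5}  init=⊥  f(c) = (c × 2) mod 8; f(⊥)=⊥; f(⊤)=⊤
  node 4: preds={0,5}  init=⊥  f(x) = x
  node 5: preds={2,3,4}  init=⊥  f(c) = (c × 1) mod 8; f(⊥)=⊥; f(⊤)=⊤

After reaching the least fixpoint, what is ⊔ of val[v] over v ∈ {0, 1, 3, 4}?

⊤

Worklist (18 pops):
  #1 pop 0: in=⊥ → ⊥ (no change)
  #2 pop 1: in=⊥ → 6 (no change)
  #3 pop 2: in=6 → 1 (was ⊥); enqueue [0,1]
  #4 pop 3: in=⊥ → ⊥ (no change)
  #5 pop 4: in=⊥ → ⊥ (no change)
  #6 pop 5: in=1 → 1 (was ⊥); enqueue [3,4]
  #7 pop 0: in=1 → 1 (was ⊥); enqueue [2]
  #8 pop 1: in=1 → ⊤ (was 6); enqueue []
  #9 pop 3: in=1 → 2 (was ⊥); enqueue [0,5]
  #10 pop 4: in=1 → 1 (was ⊥); enqueue []
  #11 pop 2: in=⊤ → 1 (no change)
  #12 pop 0: in=⊤ → ⊤ (was 1); enqueue [2,4]
  #13 pop 5: in=⊤ → ⊤ (was 1); enqueue [3]
  #14 pop 2: in=⊤ → 1 (no change)
  #15 pop 4: in=⊤ → ⊤ (was 1); enqueue [0,5]
  #16 pop 3: in=⊤ → ⊤ (was 2); enqueue []
  #17 pop 0: in=⊤ → ⊤ (no change)
  #18 pop 5: in=⊤ → ⊤ (no change)

Fixpoint:
  val[0] = ⊤
  val[1] = ⊤
  val[2] = 1
  val[3] = ⊤
  val[4] = ⊤
  val[5] = ⊤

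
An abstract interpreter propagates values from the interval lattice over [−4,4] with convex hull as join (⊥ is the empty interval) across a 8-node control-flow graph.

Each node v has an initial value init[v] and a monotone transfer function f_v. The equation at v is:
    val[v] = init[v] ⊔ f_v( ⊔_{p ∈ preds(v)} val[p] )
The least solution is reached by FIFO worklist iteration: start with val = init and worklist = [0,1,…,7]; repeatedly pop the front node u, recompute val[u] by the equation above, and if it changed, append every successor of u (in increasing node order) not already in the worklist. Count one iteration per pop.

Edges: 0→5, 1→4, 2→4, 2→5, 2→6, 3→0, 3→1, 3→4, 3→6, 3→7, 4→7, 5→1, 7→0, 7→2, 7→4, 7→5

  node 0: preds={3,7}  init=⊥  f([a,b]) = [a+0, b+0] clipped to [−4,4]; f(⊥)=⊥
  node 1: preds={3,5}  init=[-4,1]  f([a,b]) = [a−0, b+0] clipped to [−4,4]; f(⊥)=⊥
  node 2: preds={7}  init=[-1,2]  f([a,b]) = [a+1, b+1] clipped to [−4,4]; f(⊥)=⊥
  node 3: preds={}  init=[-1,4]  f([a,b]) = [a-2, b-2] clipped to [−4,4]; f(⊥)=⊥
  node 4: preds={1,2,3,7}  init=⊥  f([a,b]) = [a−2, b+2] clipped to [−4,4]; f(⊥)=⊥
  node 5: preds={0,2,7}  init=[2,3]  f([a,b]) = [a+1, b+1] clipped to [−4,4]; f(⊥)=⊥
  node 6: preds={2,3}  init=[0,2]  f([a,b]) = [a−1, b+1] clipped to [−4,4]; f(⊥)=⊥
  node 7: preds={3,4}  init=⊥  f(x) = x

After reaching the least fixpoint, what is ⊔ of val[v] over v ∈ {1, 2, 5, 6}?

Trace (15 dequeues):
  [1] u=0 | in [-1,4] | out [-1,4] | prev ⊥ | push {}
  [2] u=1 | in [-1,4] | out [-4,4] | prev [-4,1] | push {}
  [3] u=2 | in ⊥ | out [-1,2] | ==
  [4] u=3 | in ⊥ | out [-1,4] | ==
  [5] u=4 | in [-4,4] | out [-4,4] | prev ⊥ | push {}
  [6] u=5 | in [-1,4] | out [0,4] | prev [2,3] | push {1}
  [7] u=6 | in [-1,4] | out [-2,4] | prev [0,2] | push {}
  [8] u=7 | in [-4,4] | out [-4,4] | prev ⊥ | push {0,2,4,5}
  [9] u=1 | in [-1,4] | out [-4,4] | ==
  [10] u=0 | in [-4,4] | out [-4,4] | prev [-1,4] | push {}
  [11] u=2 | in [-4,4] | out [-3,4] | prev [-1,2] | push {6}
  [12] u=4 | in [-4,4] | out [-4,4] | ==
  [13] u=5 | in [-4,4] | out [-3,4] | prev [0,4] | push {1}
  [14] u=6 | in [-3,4] | out [-4,4] | prev [-2,4] | push {}
  [15] u=1 | in [-3,4] | out [-4,4] | ==

Converged values:
  [0] [-4,4]
  [1] [-4,4]
  [2] [-3,4]
  [3] [-1,4]
  [4] [-4,4]
  [5] [-3,4]
  [6] [-4,4]
  [7] [-4,4]

[-4,4]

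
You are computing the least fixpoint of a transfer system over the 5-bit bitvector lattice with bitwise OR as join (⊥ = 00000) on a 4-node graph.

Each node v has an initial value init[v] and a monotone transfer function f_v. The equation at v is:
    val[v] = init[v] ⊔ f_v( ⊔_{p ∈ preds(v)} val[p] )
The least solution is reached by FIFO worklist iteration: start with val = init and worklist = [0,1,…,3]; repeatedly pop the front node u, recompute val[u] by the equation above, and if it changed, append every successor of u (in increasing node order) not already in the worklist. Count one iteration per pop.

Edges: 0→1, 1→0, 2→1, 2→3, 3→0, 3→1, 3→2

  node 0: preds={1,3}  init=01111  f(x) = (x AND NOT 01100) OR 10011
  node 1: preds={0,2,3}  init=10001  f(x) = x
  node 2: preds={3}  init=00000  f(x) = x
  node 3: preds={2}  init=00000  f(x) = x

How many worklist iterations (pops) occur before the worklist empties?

Trace (5 dequeues):
  [1] u=0 | in 10001 | out 11111 | prev 01111 | push {}
  [2] u=1 | in 11111 | out 11111 | prev 10001 | push {0}
  [3] u=2 | in 00000 | out 00000 | ==
  [4] u=3 | in 00000 | out 00000 | ==
  [5] u=0 | in 11111 | out 11111 | ==

Converged values:
  [0] 11111
  [1] 11111
  [2] 00000
  [3] 00000

5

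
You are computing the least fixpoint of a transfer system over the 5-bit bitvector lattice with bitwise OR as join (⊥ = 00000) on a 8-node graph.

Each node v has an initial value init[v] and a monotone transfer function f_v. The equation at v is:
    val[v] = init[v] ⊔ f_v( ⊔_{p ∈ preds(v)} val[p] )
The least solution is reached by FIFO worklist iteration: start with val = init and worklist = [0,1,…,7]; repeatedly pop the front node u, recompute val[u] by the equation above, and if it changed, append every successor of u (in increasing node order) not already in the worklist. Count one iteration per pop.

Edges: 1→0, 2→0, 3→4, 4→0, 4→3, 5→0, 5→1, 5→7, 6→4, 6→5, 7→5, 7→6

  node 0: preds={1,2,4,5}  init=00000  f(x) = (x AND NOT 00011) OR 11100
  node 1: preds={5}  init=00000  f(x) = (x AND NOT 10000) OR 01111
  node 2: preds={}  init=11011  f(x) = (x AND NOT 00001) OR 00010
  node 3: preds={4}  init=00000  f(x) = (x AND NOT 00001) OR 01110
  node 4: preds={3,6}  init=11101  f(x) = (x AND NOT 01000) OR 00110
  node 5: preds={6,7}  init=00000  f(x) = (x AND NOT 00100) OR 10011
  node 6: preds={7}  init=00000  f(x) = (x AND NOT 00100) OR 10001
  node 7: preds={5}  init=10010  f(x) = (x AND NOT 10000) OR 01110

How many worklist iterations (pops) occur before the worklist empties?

19

Worklist (19 pops):
  #1 pop 0: in=11111 → 11100 (was 00000); enqueue []
  #2 pop 1: in=00000 → 01111 (was 00000); enqueue [0]
  #3 pop 2: in=00000 → 11011 (no change)
  #4 pop 3: in=11101 → 11110 (was 00000); enqueue []
  #5 pop 4: in=11110 → 11111 (was 11101); enqueue [3]
  #6 pop 5: in=10010 → 10011 (was 00000); enqueue [1]
  #7 pop 6: in=10010 → 10011 (was 00000); enqueue [4,5]
  #8 pop 7: in=10011 → 11111 (was 10010); enqueue [6]
  #9 pop 0: in=11111 → 11100 (no change)
  #10 pop 3: in=11111 → 11110 (no change)
  #11 pop 1: in=10011 → 01111 (no change)
  #12 pop 4: in=11111 → 11111 (no change)
  #13 pop 5: in=11111 → 11011 (was 10011); enqueue [0,1,7]
  #14 pop 6: in=11111 → 11011 (was 10011); enqueue [4,5]
  #15 pop 0: in=11111 → 11100 (no change)
  #16 pop 1: in=11011 → 01111 (no change)
  #17 pop 7: in=11011 → 11111 (no change)
  #18 pop 4: in=11111 → 11111 (no change)
  #19 pop 5: in=11111 → 11011 (no change)

Fixpoint:
  val[0] = 11100
  val[1] = 01111
  val[2] = 11011
  val[3] = 11110
  val[4] = 11111
  val[5] = 11011
  val[6] = 11011
  val[7] = 11111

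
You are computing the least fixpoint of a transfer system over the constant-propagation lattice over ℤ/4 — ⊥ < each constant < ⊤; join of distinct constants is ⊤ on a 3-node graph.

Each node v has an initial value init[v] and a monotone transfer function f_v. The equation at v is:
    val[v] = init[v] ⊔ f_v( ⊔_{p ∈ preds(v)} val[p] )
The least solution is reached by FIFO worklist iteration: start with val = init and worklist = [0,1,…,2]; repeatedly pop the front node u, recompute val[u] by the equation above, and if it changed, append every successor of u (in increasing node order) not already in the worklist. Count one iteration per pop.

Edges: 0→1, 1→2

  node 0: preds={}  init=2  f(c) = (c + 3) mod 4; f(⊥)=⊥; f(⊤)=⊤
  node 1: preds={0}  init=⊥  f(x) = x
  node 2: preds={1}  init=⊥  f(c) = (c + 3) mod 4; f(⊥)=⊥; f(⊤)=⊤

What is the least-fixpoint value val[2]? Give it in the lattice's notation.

Worklist (3 pops):
  #1 pop 0: in=⊥ → 2 (no change)
  #2 pop 1: in=2 → 2 (was ⊥); enqueue []
  #3 pop 2: in=2 → 1 (was ⊥); enqueue []

Fixpoint:
  val[0] = 2
  val[1] = 2
  val[2] = 1

1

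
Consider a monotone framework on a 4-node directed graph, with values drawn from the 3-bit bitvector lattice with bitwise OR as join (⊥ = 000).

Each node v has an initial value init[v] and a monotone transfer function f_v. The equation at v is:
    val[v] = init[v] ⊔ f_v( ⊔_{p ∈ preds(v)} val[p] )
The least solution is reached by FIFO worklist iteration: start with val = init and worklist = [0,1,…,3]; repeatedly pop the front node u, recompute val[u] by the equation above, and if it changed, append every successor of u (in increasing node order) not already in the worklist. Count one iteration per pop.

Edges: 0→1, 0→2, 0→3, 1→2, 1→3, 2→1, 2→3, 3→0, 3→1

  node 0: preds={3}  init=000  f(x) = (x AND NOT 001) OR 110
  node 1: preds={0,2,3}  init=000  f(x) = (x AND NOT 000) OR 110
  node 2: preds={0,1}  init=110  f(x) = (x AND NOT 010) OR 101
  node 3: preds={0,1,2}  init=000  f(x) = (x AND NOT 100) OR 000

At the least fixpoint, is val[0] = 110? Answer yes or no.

yes

Worklist (8 pops):
  #1 pop 0: in=000 → 110 (was 000); enqueue []
  #2 pop 1: in=110 → 110 (was 000); enqueue []
  #3 pop 2: in=110 → 111 (was 110); enqueue [1]
  #4 pop 3: in=111 → 011 (was 000); enqueue [0]
  #5 pop 1: in=111 → 111 (was 110); enqueue [2,3]
  #6 pop 0: in=011 → 110 (no change)
  #7 pop 2: in=111 → 111 (no change)
  #8 pop 3: in=111 → 011 (no change)

Fixpoint:
  val[0] = 110
  val[1] = 111
  val[2] = 111
  val[3] = 011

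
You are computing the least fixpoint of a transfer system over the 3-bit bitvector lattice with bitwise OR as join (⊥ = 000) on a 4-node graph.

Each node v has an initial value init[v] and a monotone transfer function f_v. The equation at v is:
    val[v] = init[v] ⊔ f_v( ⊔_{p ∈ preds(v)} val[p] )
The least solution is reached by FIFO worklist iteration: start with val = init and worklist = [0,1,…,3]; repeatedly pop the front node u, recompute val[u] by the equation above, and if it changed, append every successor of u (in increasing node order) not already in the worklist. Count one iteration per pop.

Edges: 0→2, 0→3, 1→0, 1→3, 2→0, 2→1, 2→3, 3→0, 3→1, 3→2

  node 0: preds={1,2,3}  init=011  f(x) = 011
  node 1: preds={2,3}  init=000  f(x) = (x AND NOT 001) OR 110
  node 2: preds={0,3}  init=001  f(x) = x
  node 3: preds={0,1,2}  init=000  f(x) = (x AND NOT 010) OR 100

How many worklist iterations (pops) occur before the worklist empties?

Trace (10 dequeues):
  [1] u=0 | in 001 | out 011 | ==
  [2] u=1 | in 001 | out 110 | prev 000 | push {0}
  [3] u=2 | in 011 | out 011 | prev 001 | push {1}
  [4] u=3 | in 111 | out 101 | prev 000 | push {2}
  [5] u=0 | in 111 | out 011 | ==
  [6] u=1 | in 111 | out 110 | ==
  [7] u=2 | in 111 | out 111 | prev 011 | push {0,1,3}
  [8] u=0 | in 111 | out 011 | ==
  [9] u=1 | in 111 | out 110 | ==
  [10] u=3 | in 111 | out 101 | ==

Converged values:
  [0] 011
  [1] 110
  [2] 111
  [3] 101

10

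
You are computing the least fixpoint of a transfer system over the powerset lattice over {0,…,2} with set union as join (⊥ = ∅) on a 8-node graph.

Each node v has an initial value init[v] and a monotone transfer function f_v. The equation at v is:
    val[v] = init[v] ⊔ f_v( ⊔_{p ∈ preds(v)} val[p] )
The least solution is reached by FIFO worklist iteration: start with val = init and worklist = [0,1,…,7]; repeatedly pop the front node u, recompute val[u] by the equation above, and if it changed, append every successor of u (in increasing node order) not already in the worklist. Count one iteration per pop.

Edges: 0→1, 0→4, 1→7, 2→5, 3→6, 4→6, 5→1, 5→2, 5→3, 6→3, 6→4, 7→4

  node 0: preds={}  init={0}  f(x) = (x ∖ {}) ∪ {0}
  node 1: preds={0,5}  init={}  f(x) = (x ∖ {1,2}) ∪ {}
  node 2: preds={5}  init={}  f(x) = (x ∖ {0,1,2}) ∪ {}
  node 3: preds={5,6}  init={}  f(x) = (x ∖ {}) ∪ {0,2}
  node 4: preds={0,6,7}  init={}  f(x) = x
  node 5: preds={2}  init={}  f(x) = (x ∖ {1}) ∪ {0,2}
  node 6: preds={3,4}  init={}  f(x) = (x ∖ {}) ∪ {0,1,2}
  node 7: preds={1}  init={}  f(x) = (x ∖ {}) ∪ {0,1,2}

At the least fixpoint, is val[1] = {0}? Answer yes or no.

Trace (13 dequeues):
  [1] u=0 | in {} | out {0} | ==
  [2] u=1 | in {0} | out {0} | prev {} | push {}
  [3] u=2 | in {} | out {} | ==
  [4] u=3 | in {} | out {0,2} | prev {} | push {}
  [5] u=4 | in {0} | out {0} | prev {} | push {}
  [6] u=5 | in {} | out {0,2} | prev {} | push {1,2,3}
  [7] u=6 | in {0,2} | out {0,1,2} | prev {} | push {4}
  [8] u=7 | in {0} | out {0,1,2} | prev {} | push {}
  [9] u=1 | in {0,2} | out {0} | ==
  [10] u=2 | in {0,2} | out {} | ==
  [11] u=3 | in {0,1,2} | out {0,1,2} | prev {0,2} | push {6}
  [12] u=4 | in {0,1,2} | out {0,1,2} | prev {0} | push {}
  [13] u=6 | in {0,1,2} | out {0,1,2} | ==

Converged values:
  [0] {0}
  [1] {0}
  [2] {}
  [3] {0,1,2}
  [4] {0,1,2}
  [5] {0,2}
  [6] {0,1,2}
  [7] {0,1,2}

yes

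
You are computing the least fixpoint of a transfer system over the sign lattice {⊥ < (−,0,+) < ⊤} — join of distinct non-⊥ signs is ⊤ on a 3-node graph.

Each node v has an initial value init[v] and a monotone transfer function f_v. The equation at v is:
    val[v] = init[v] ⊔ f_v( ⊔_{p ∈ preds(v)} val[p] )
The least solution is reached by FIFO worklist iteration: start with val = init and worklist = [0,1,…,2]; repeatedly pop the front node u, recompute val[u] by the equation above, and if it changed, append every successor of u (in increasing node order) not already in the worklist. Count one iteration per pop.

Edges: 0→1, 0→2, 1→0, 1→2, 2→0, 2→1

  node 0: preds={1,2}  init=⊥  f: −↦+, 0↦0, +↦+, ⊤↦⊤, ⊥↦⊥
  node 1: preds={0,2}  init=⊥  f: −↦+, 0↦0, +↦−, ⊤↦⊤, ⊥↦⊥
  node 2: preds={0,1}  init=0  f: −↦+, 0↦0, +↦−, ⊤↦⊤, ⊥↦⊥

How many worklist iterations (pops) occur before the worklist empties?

4

Worklist (4 pops):
  #1 pop 0: in=0 → 0 (was ⊥); enqueue []
  #2 pop 1: in=0 → 0 (was ⊥); enqueue [0]
  #3 pop 2: in=0 → 0 (no change)
  #4 pop 0: in=0 → 0 (no change)

Fixpoint:
  val[0] = 0
  val[1] = 0
  val[2] = 0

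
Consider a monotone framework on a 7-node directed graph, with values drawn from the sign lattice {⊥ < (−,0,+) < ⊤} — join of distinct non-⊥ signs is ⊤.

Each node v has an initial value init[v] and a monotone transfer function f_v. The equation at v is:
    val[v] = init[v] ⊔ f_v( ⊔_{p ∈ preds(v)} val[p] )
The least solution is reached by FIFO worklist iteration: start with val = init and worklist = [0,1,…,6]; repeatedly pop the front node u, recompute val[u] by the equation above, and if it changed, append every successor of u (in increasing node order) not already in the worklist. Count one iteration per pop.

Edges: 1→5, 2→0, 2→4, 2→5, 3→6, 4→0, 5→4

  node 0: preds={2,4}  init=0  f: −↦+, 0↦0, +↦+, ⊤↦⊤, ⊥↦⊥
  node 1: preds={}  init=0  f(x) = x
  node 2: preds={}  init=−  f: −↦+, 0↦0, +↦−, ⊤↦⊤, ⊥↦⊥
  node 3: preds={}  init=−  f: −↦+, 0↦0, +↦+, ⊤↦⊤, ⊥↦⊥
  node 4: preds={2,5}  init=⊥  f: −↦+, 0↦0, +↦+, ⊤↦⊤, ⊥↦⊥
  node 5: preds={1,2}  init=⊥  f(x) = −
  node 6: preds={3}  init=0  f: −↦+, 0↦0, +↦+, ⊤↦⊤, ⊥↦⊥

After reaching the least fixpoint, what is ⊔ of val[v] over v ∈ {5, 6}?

Worklist (9 pops):
  #1 pop 0: in=− → ⊤ (was 0); enqueue []
  #2 pop 1: in=⊥ → 0 (no change)
  #3 pop 2: in=⊥ → − (no change)
  #4 pop 3: in=⊥ → − (no change)
  #5 pop 4: in=− → + (was ⊥); enqueue [0]
  #6 pop 5: in=⊤ → − (was ⊥); enqueue [4]
  #7 pop 6: in=− → ⊤ (was 0); enqueue []
  #8 pop 0: in=⊤ → ⊤ (no change)
  #9 pop 4: in=− → + (no change)

Fixpoint:
  val[0] = ⊤
  val[1] = 0
  val[2] = −
  val[3] = −
  val[4] = +
  val[5] = −
  val[6] = ⊤

⊤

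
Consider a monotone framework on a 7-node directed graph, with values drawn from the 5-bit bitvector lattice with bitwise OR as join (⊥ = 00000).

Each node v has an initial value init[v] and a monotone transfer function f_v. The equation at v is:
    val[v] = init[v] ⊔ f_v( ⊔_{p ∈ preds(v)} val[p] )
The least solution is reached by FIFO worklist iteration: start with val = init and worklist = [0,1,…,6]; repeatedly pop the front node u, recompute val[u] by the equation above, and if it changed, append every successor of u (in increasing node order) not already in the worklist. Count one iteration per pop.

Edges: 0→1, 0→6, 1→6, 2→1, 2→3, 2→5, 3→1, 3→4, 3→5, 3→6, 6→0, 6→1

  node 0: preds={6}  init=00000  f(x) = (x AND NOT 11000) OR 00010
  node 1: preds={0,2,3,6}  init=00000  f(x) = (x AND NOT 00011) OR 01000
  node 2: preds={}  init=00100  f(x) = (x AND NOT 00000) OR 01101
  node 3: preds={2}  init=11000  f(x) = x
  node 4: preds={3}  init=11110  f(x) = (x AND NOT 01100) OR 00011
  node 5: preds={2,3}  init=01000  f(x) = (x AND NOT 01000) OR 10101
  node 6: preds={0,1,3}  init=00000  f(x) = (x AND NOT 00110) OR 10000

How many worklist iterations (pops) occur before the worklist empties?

11

Iteration log — 11 steps:
  step 1. node 0  ⊔preds=00000  new=00010  old=00000  +wl: 
  step 2. node 1  ⊔preds=11110  new=11100  old=00000  +wl: 
  step 3. node 2  ⊔preds=00000  new=01101  old=00100  +wl: 1
  step 4. node 3  ⊔preds=01101  new=11101  old=11000  +wl: 
  step 5. node 4  ⊔preds=11101  new=11111  old=11110  +wl: 
  step 6. node 5  ⊔preds=11101  new=11101  old=01000  +wl: 
  step 7. node 6  ⊔preds=11111  new=11001  old=00000  +wl: 0
  step 8. node 1  ⊔preds=11111  new=11100  stable
  step 9. node 0  ⊔preds=11001  new=00011  old=00010  +wl: 1,6
  step 10. node 1  ⊔preds=11111  new=11100  stable
  step 11. node 6  ⊔preds=11111  new=11001  stable

Least fixpoint reached:
  node 0: 00011
  node 1: 11100
  node 2: 01101
  node 3: 11101
  node 4: 11111
  node 5: 11101
  node 6: 11001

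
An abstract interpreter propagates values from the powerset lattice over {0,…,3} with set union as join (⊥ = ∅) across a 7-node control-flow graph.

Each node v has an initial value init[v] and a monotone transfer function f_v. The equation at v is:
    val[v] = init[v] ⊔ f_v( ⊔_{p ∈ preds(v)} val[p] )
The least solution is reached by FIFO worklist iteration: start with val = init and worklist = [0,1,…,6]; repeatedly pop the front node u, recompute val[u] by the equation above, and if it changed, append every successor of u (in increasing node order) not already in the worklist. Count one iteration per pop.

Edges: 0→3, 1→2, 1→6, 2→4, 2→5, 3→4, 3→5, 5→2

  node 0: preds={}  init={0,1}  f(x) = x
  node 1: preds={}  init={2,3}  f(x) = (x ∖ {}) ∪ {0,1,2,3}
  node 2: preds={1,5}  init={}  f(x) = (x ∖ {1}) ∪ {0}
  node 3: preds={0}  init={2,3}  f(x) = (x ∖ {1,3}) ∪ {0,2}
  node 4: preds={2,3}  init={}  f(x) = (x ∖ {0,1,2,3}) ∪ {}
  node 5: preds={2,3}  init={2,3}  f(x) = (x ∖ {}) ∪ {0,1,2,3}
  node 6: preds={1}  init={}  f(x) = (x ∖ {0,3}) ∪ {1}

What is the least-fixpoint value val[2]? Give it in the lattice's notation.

Iteration log — 8 steps:
  step 1. node 0  ⊔preds={}  new={0,1}  stable
  step 2. node 1  ⊔preds={}  new={0,1,2,3}  old={2,3}  +wl: 
  step 3. node 2  ⊔preds={0,1,2,3}  new={0,2,3}  old={}  +wl: 
  step 4. node 3  ⊔preds={0,1}  new={0,2,3}  old={2,3}  +wl: 
  step 5. node 4  ⊔preds={0,2,3}  new={}  stable
  step 6. node 5  ⊔preds={0,2,3}  new={0,1,2,3}  old={2,3}  +wl: 2
  step 7. node 6  ⊔preds={0,1,2,3}  new={1,2}  old={}  +wl: 
  step 8. node 2  ⊔preds={0,1,2,3}  new={0,2,3}  stable

Least fixpoint reached:
  node 0: {0,1}
  node 1: {0,1,2,3}
  node 2: {0,2,3}
  node 3: {0,2,3}
  node 4: {}
  node 5: {0,1,2,3}
  node 6: {1,2}

{0,2,3}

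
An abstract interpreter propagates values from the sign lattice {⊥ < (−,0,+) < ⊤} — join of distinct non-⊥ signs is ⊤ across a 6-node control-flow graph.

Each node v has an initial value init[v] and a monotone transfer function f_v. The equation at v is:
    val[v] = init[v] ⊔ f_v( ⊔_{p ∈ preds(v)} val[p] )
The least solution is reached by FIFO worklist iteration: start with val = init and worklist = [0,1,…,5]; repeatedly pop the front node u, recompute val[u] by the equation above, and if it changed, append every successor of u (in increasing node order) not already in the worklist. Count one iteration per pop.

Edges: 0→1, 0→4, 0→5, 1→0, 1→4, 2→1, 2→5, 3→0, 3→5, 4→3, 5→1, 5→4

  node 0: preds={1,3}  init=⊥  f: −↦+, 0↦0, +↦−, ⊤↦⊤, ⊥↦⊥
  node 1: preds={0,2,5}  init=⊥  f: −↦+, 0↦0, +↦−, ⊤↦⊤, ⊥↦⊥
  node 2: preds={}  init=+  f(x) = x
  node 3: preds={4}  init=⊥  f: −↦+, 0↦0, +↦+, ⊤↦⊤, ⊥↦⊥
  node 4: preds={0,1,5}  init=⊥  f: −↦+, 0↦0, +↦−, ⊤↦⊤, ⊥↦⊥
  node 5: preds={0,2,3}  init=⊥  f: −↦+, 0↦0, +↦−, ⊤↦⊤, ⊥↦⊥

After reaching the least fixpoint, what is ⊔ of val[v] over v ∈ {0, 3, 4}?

Worklist (19 pops):
  #1 pop 0: in=⊥ → ⊥ (no change)
  #2 pop 1: in=+ → − (was ⊥); enqueue [0]
  #3 pop 2: in=⊥ → + (no change)
  #4 pop 3: in=⊥ → ⊥ (no change)
  #5 pop 4: in=− → + (was ⊥); enqueue [3]
  #6 pop 5: in=+ → − (was ⊥); enqueue [1,4]
  #7 pop 0: in=− → + (was ⊥); enqueue [5]
  #8 pop 3: in=+ → + (was ⊥); enqueue [0]
  #9 pop 1: in=⊤ → ⊤ (was −); enqueue []
  #10 pop 4: in=⊤ → ⊤ (was +); enqueue [3]
  #11 pop 5: in=+ → − (no change)
  #12 pop 0: in=⊤ → ⊤ (was +); enqueue [1,4,5]
  #13 pop 3: in=⊤ → ⊤ (was +); enqueue [0]
  #14 pop 1: in=⊤ → ⊤ (no change)
  #15 pop 4: in=⊤ → ⊤ (no change)
  #16 pop 5: in=⊤ → ⊤ (was −); enqueue [1,4]
  #17 pop 0: in=⊤ → ⊤ (no change)
  #18 pop 1: in=⊤ → ⊤ (no change)
  #19 pop 4: in=⊤ → ⊤ (no change)

Fixpoint:
  val[0] = ⊤
  val[1] = ⊤
  val[2] = +
  val[3] = ⊤
  val[4] = ⊤
  val[5] = ⊤

⊤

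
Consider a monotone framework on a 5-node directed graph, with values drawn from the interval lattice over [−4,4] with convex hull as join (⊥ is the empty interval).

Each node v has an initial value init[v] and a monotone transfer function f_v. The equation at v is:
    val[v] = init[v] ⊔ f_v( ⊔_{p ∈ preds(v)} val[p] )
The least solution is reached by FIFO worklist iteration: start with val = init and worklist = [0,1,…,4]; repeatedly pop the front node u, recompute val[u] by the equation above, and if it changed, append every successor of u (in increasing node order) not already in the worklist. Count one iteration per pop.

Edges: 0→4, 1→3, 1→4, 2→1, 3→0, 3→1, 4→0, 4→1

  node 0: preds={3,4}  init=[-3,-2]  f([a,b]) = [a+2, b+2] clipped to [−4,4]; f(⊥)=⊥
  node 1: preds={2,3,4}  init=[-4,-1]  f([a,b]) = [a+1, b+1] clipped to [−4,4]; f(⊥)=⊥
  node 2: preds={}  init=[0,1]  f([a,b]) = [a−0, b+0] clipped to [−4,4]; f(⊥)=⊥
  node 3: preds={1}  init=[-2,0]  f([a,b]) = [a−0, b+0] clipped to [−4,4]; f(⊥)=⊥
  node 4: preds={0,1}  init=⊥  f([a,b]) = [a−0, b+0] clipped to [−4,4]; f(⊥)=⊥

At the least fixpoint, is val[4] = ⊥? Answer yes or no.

Iteration log — 15 steps:
  step 1. node 0  ⊔preds=[-2,0]  new=[-3,2]  old=[-3,-2]  +wl: 
  step 2. node 1  ⊔preds=[-2,1]  new=[-4,2]  old=[-4,-1]  +wl: 
  step 3. node 2  ⊔preds=⊥  new=[0,1]  stable
  step 4. node 3  ⊔preds=[-4,2]  new=[-4,2]  old=[-2,0]  +wl: 0,1
  step 5. node 4  ⊔preds=[-4,2]  new=[-4,2]  old=⊥  +wl: 
  step 6. node 0  ⊔preds=[-4,2]  new=[-3,4]  old=[-3,2]  +wl: 4
  step 7. node 1  ⊔preds=[-4,2]  new=[-4,3]  old=[-4,2]  +wl: 3
  step 8. node 4  ⊔preds=[-4,4]  new=[-4,4]  old=[-4,2]  +wl: 0,1
  step 9. node 3  ⊔preds=[-4,3]  new=[-4,3]  old=[-4,2]  +wl: 
  step 10. node 0  ⊔preds=[-4,4]  new=[-3,4]  stable
  step 11. node 1  ⊔preds=[-4,4]  new=[-4,4]  old=[-4,3]  +wl: 3,4
  step 12. node 3  ⊔preds=[-4,4]  new=[-4,4]  old=[-4,3]  +wl: 0,1
  step 13. node 4  ⊔preds=[-4,4]  new=[-4,4]  stable
  step 14. node 0  ⊔preds=[-4,4]  new=[-3,4]  stable
  step 15. node 1  ⊔preds=[-4,4]  new=[-4,4]  stable

Least fixpoint reached:
  node 0: [-3,4]
  node 1: [-4,4]
  node 2: [0,1]
  node 3: [-4,4]
  node 4: [-4,4]

no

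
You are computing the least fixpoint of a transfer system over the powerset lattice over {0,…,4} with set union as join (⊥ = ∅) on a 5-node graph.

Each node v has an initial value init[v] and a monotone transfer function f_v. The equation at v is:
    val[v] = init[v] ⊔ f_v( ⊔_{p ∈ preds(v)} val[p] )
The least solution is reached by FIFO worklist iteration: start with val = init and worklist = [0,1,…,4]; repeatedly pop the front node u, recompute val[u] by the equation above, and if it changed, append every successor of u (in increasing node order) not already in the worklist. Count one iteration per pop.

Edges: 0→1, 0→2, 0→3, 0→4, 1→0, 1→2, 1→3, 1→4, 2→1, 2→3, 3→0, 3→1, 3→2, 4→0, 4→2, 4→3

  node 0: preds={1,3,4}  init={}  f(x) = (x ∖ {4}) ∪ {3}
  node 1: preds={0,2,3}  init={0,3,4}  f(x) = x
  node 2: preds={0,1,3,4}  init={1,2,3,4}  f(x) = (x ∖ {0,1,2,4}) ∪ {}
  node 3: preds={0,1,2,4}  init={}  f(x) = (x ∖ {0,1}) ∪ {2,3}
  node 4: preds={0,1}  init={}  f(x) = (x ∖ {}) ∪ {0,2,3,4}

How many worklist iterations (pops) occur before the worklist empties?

10

Iteration log — 10 steps:
  step 1. node 0  ⊔preds={0,3,4}  new={0,3}  old={}  +wl: 
  step 2. node 1  ⊔preds={0,1,2,3,4}  new={0,1,2,3,4}  old={0,3,4}  +wl: 0
  step 3. node 2  ⊔preds={0,1,2,3,4}  new={1,2,3,4}  stable
  step 4. node 3  ⊔preds={0,1,2,3,4}  new={2,3,4}  old={}  +wl: 1,2
  step 5. node 4  ⊔preds={0,1,2,3,4}  new={0,1,2,3,4}  old={}  +wl: 3
  step 6. node 0  ⊔preds={0,1,2,3,4}  new={0,1,2,3}  old={0,3}  +wl: 4
  step 7. node 1  ⊔preds={0,1,2,3,4}  new={0,1,2,3,4}  stable
  step 8. node 2  ⊔preds={0,1,2,3,4}  new={1,2,3,4}  stable
  step 9. node 3  ⊔preds={0,1,2,3,4}  new={2,3,4}  stable
  step 10. node 4  ⊔preds={0,1,2,3,4}  new={0,1,2,3,4}  stable

Least fixpoint reached:
  node 0: {0,1,2,3}
  node 1: {0,1,2,3,4}
  node 2: {1,2,3,4}
  node 3: {2,3,4}
  node 4: {0,1,2,3,4}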